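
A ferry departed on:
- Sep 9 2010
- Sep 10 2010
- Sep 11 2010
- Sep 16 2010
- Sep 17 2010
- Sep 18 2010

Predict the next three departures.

The gap pattern 1, 1, 5, 1, 1 repeats every 3 events.
These are the Thursdays, Fridays and Saturdays of each week.
The following Thursday is Sep 23 2010.
The following Friday is Sep 24 2010.
The following Saturday is Sep 25 2010.

Sep 23 2010, Sep 24 2010, Sep 25 2010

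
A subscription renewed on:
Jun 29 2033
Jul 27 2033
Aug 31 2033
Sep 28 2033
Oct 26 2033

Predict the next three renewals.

Nov 30 2033, Dec 28 2033, Jan 25 2034

Every date is a Wednesday; gaps 28, 35, 28, 28 days.
Each is the last Wednesday of its month (at least one falls on the 29th or later, ruling out '4th Wednesday').
November 2033 ends with Wednesday Nov 30 2033.
Last Wednesday of December 2033: Dec 28 2033.
Last Wednesday of January 2034: Jan 25 2034.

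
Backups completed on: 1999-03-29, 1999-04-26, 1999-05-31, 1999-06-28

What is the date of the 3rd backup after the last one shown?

These are Mondays with 28, 35, 28-day gaps.
Each is the final Monday of its month — 1999-03-29 is past the 28th, so '4th Monday' doesn't fit.
July 1999 ends with Monday 1999-07-26.
Last Monday of August 1999: 1999-08-30.
Last Monday of September 1999: 1999-09-27.

1999-09-27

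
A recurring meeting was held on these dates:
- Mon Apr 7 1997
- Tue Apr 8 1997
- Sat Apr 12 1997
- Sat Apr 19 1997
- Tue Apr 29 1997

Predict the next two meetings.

Mon May 12 1997, Wed May 28 1997

Gaps: 1, 4, 7, 10 days — each gap is 3 larger than the previous one.
Next gap: 13 days. Tue Apr 29 1997 + 13 days = Mon May 12 1997.
Next gap: 16 days. Mon May 12 1997 + 16 days = Wed May 28 1997.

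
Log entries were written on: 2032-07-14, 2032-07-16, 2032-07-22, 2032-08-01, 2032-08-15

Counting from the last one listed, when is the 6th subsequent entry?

Intervals are 2, 6, 10, 14 days — an arithmetic progression with common difference 4.
Next gap: 18 days. 2032-08-15 + 18 days = 2032-09-02.
Next gap: 22 days. 2032-09-02 + 22 days = 2032-09-24.
Next gap: 26 days. 2032-09-24 + 26 days = 2032-10-20.
Next gap: 30 days. 2032-10-20 + 30 days = 2032-11-19.
Next gap: 34 days. 2032-11-19 + 34 days = 2032-12-23.
Next gap: 38 days. 2032-12-23 + 38 days = 2033-01-30.

2033-01-30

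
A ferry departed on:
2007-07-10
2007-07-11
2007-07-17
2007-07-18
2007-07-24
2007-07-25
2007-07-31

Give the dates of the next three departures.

Every event lands on a Tuesday or Wednesday (gaps cycle 1, 6, 1, 6, 1, 6).
So the schedule is: every Tuesday and Wednesday.
The following Wednesday is 2007-08-01.
The following Tuesday is 2007-08-07.
The following Wednesday is 2007-08-08.

2007-08-01, 2007-08-07, 2007-08-08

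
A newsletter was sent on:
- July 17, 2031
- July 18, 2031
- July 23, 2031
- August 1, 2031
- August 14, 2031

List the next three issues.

Intervals are 1, 5, 9, 13 days — an arithmetic progression with common difference 4.
Next gap: 17 days. August 14, 2031 + 17 days = August 31, 2031.
Next gap: 21 days. August 31, 2031 + 21 days = September 21, 2031.
Next gap: 25 days. September 21, 2031 + 25 days = October 16, 2031.

August 31, 2031; September 21, 2031; October 16, 2031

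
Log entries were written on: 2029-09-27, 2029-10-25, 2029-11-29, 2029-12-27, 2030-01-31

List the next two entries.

These are Thursdays with 28, 35, 28, 35-day gaps.
Each is the final Thursday of its month — 2029-11-29 is past the 28th, so '4th Thursday' doesn't fit.
February 2030 ends with Thursday 2030-02-28.
Last Thursday of March 2030: 2030-03-28.

2030-02-28, 2030-03-28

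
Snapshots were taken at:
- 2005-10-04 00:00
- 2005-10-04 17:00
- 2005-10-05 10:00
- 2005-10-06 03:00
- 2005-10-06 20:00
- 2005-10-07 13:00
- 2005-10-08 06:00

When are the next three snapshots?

Gaps: 17, 17, 17, 17, 17, 17 hours — each event is 17 hours after the previous one.
2005-10-08 06:00 + 17 h = 2005-10-08 23:00.
2005-10-08 23:00 + 17 h = 2005-10-09 16:00.
2005-10-09 16:00 + 17 h = 2005-10-10 09:00.

2005-10-08 23:00, 2005-10-09 16:00, 2005-10-10 09:00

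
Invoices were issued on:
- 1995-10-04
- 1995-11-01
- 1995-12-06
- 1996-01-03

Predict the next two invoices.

All dates are Wednesdays, 28, 35, 28 days apart.
Specifically, the 1st Wednesday of each month.
1st Wednesday of February 1996: 1996-02-07.
1st Wednesday of March 1996: 1996-03-06.

1996-02-07, 1996-03-06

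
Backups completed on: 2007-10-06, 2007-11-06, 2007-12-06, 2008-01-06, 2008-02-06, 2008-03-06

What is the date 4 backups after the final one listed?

The day-of-month is always 6 (31, 30, 31, 31, 29 days between events).
So this recurs on the 6th of each month.
April 2008: 2008-04-06.
May 2008: 2008-05-06.
Next: June 2008 → 2008-06-06.
Next: July 2008 → 2008-07-06.

2008-07-06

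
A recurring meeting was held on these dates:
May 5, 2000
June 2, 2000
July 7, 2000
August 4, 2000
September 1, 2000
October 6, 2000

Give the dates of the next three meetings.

All dates are Fridays, 28, 35, 28, 28, 35 days apart.
Specifically, the 1st Friday of each month.
November 2000 — 1st Friday is November 3, 2000.
December 2000 — 1st Friday is December 1, 2000.
January 2001 — 1st Friday is January 5, 2001.

November 3, 2000; December 1, 2000; January 5, 2001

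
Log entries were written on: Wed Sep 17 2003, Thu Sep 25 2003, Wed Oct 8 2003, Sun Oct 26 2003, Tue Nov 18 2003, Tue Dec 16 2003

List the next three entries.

Gaps: 8, 13, 18, 23, 28 days — each gap is 5 larger than the previous one.
Next gap: 33 days. Tue Dec 16 2003 + 33 days = Sun Jan 18 2004.
Next gap: 38 days. Sun Jan 18 2004 + 38 days = Wed Feb 25 2004.
Next gap: 43 days. Wed Feb 25 2004 + 43 days = Thu Apr 8 2004.

Sun Jan 18 2004, Wed Feb 25 2004, Thu Apr 8 2004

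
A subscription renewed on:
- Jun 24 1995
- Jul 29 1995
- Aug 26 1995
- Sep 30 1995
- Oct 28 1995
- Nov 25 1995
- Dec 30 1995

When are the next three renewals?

All Saturdays; the gaps (35, 28, 35, 28, 28, 35) vary with month length.
This is the last Saturday of each month.
Last Saturday of January 1996: Jan 27 1996.
February 1996 ends with Saturday Feb 24 1996.
March 1996 ends with Saturday Mar 30 1996.

Jan 27 1996, Feb 24 1996, Mar 30 1996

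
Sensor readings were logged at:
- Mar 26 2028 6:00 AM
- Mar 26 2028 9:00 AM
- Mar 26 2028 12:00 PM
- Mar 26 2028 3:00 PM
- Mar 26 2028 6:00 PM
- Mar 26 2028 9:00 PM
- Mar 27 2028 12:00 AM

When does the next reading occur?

Mar 27 2028 3:00 AM

The interval is a steady 3 hours (3, 3, 3, 3, 3, 3).
Mar 27 2028 12:00 AM + 3 h = Mar 27 2028 3:00 AM.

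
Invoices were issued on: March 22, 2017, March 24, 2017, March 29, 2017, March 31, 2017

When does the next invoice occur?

April 5, 2017

The gap pattern 2, 5, 2 repeats every 2 events.
These are the Wednesdays and Fridays of each week.
Next Wednesday: April 5, 2017.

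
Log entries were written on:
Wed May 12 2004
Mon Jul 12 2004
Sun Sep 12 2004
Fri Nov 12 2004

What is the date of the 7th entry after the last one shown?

The day-of-month is always 12 (61, 62, 61 days between events).
So this recurs on the 12th of every 2 months.
Next: January 2005 → Wed Jan 12 2005.
Next: March 2005 → Sat Mar 12 2005.
Next: May 2005 → Thu May 12 2005.
Next: July 2005 → Tue Jul 12 2005.
September 2005: Mon Sep 12 2005.
November 2005: Sat Nov 12 2005.
Next: January 2006 → Thu Jan 12 2006.

Thu Jan 12 2006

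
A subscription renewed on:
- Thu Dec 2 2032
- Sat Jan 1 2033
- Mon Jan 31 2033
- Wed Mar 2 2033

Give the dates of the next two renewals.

Fri Apr 1 2033, Sun May 1 2033

The spacing is 30, 30, 30 days — always 30 days.
Wed Mar 2 2033 + 30 days = Fri Apr 1 2033.
Fri Apr 1 2033 + 30 days = Sun May 1 2033.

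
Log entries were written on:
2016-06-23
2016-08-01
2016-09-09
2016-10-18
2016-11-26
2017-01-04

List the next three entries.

2017-02-12, 2017-03-23, 2017-05-01

Every event comes 39 days after the last (39, 39, 39, 39, 39).
2017-01-04 + 39 days = 2017-02-12.
2017-02-12 + 39 days = 2017-03-23.
2017-03-23 + 39 days = 2017-05-01.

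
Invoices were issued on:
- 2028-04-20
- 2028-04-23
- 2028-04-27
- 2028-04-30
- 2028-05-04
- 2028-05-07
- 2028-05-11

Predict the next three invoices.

Every event lands on a Thursday or Sunday (gaps cycle 3, 4, 3, 4, 3, 4).
So the schedule is: every Thursday and Sunday.
Next Sunday: 2028-05-14.
Next Thursday: 2028-05-18.
The following Sunday is 2028-05-21.

2028-05-14, 2028-05-18, 2028-05-21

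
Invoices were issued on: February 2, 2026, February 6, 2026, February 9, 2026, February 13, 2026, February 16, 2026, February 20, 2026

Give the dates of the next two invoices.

February 23, 2026; February 27, 2026

Every event lands on a Monday or Friday (gaps cycle 4, 3, 4, 3, 4).
So the schedule is: every Monday and Friday.
The following Monday is February 23, 2026.
The following Friday is February 27, 2026.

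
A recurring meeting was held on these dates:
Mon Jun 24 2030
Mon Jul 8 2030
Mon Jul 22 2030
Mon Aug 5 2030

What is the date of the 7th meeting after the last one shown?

Every event comes 14 days after the last (14, 14, 14).
Mon Aug 5 2030 + 14 days = Mon Aug 19 2030.
Mon Aug 19 2030 + 14 days = Mon Sep 2 2030.
Mon Sep 2 2030 + 14 days = Mon Sep 16 2030.
Mon Sep 16 2030 + 14 days = Mon Sep 30 2030.
Mon Sep 30 2030 + 14 days = Mon Oct 14 2030.
Mon Oct 14 2030 + 14 days = Mon Oct 28 2030.
Mon Oct 28 2030 + 14 days = Mon Nov 11 2030.

Mon Nov 11 2030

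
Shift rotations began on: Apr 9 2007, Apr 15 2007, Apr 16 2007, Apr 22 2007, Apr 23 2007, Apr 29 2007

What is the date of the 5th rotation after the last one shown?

Every event lands on a Monday or Sunday (gaps cycle 6, 1, 6, 1, 6).
So the schedule is: every Monday and Sunday.
Next Monday: Apr 30 2007.
The following Sunday is May 6 2007.
Next Monday: May 7 2007.
Next Sunday: May 13 2007.
Next Monday: May 14 2007.

May 14 2007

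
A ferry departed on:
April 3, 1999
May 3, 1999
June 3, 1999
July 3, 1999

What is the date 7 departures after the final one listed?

February 3, 2000

Gaps: 30, 31, 30 days — not constant. Every event is on the 3rd of the month.
Pattern: the 3rd of each month.
August 1999: August 3, 1999.
Next: September 1999 → September 3, 1999.
October 1999: October 3, 1999.
November 1999: November 3, 1999.
Next: December 1999 → December 3, 1999.
Next: January 2000 → January 3, 2000.
February 2000: February 3, 2000.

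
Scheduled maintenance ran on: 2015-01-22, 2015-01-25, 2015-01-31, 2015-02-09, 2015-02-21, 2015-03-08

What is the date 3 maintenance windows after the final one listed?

Gaps: 3, 6, 9, 12, 15 days — each gap is 3 larger than the previous one.
Next gap: 18 days. 2015-03-08 + 18 days = 2015-03-26.
Next gap: 21 days. 2015-03-26 + 21 days = 2015-04-16.
Next gap: 24 days. 2015-04-16 + 24 days = 2015-05-10.

2015-05-10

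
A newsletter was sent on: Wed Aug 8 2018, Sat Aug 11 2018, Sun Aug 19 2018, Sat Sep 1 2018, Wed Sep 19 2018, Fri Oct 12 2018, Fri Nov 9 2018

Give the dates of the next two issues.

Gaps: 3, 8, 13, 18, 23, 28 days — each gap is 5 larger than the previous one.
Next gap: 33 days. Fri Nov 9 2018 + 33 days = Wed Dec 12 2018.
Next gap: 38 days. Wed Dec 12 2018 + 38 days = Sat Jan 19 2019.

Wed Dec 12 2018, Sat Jan 19 2019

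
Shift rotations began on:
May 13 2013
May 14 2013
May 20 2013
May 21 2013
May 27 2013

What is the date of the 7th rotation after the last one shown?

Jun 18 2013

Gaps: 1, 6, 1, 6 days — not constant, but cyclic with period 2.
The events fall on every Monday and Tuesday.
Next Tuesday: May 28 2013.
Next Monday: Jun 3 2013.
The following Tuesday is Jun 4 2013.
Next Monday: Jun 10 2013.
Next Tuesday: Jun 11 2013.
Next Monday: Jun 17 2013.
The following Tuesday is Jun 18 2013.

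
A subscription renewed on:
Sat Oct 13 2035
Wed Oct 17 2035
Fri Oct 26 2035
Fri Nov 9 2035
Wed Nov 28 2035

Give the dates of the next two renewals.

The spacing grows by 5 each time: 4, 9, 14, 19 days.
Next gap: 24 days. Wed Nov 28 2035 + 24 days = Sat Dec 22 2035.
Next gap: 29 days. Sat Dec 22 2035 + 29 days = Sun Jan 20 2036.

Sat Dec 22 2035, Sun Jan 20 2036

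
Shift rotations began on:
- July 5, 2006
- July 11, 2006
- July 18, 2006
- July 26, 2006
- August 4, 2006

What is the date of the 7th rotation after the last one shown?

Gaps: 6, 7, 8, 9 days — each gap is 1 larger than the previous one.
Next gap: 10 days. August 4, 2006 + 10 days = August 14, 2006.
Next gap: 11 days. August 14, 2006 + 11 days = August 25, 2006.
Next gap: 12 days. August 25, 2006 + 12 days = September 6, 2006.
Next gap: 13 days. September 6, 2006 + 13 days = September 19, 2006.
Next gap: 14 days. September 19, 2006 + 14 days = October 3, 2006.
Next gap: 15 days. October 3, 2006 + 15 days = October 18, 2006.
Next gap: 16 days. October 18, 2006 + 16 days = November 3, 2006.

November 3, 2006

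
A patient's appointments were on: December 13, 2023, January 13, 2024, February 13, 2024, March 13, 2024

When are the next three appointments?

April 13, 2024; May 13, 2024; June 13, 2024

Each date is the 13th; the gaps (31, 31, 29) track the month lengths.
The rule is the 13th of each month.
April 2024: April 13, 2024.
May 2024: May 13, 2024.
June 2024: June 13, 2024.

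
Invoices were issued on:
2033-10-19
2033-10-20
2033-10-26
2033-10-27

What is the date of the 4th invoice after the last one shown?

The gap pattern 1, 6, 1 repeats every 2 events.
These are the Wednesdays and Thursdays of each week.
Next Wednesday: 2033-11-02.
Next Thursday: 2033-11-03.
Next Wednesday: 2033-11-09.
Next Thursday: 2033-11-10.

2033-11-10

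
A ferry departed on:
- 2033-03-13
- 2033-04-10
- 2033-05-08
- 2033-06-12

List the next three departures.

2033-07-10, 2033-08-14, 2033-09-11

These are Sundays at 28- or 35-day spacing (28, 28, 35).
The pattern: 2nd Sunday of the month.
July 2033 — 2nd Sunday is 2033-07-10.
August 2033 — 2nd Sunday is 2033-08-14.
2nd Sunday of September 2033: 2033-09-11.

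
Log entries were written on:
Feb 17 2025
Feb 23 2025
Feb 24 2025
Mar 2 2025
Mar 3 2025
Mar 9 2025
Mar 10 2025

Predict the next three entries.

Mar 16 2025, Mar 17 2025, Mar 23 2025

Every event lands on a Monday or Sunday (gaps cycle 6, 1, 6, 1, 6, 1).
So the schedule is: every Monday and Sunday.
Next Sunday: Mar 16 2025.
The following Monday is Mar 17 2025.
The following Sunday is Mar 23 2025.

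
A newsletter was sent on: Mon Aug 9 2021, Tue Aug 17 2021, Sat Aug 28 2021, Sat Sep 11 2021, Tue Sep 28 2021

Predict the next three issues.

Mon Oct 18 2021, Wed Nov 10 2021, Mon Dec 6 2021

Intervals are 8, 11, 14, 17 days — an arithmetic progression with common difference 3.
Next gap: 20 days. Tue Sep 28 2021 + 20 days = Mon Oct 18 2021.
Next gap: 23 days. Mon Oct 18 2021 + 23 days = Wed Nov 10 2021.
Next gap: 26 days. Wed Nov 10 2021 + 26 days = Mon Dec 6 2021.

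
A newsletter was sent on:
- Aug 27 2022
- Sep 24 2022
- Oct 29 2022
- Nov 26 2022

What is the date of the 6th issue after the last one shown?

All Saturdays; the gaps (28, 35, 28) vary with month length.
This is the last Saturday of each month.
December 2022 ends with Saturday Dec 31 2022.
January 2023 ends with Saturday Jan 28 2023.
Last Saturday of February 2023: Feb 25 2023.
March 2023 ends with Saturday Mar 25 2023.
April 2023 ends with Saturday Apr 29 2023.
May 2023 ends with Saturday May 27 2023.

May 27 2023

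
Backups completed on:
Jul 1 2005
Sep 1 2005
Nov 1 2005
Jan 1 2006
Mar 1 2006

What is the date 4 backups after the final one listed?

Gaps: 62, 61, 61, 59 days — not constant. Every event is on the 1st of the month.
Pattern: the 1st of every 2 months.
May 2006: May 1 2006.
July 2006: Jul 1 2006.
Next: September 2006 → Sep 1 2006.
Next: November 2006 → Nov 1 2006.

Nov 1 2006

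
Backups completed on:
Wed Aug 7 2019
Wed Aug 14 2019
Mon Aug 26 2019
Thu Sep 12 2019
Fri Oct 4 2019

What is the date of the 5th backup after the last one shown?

Gaps: 7, 12, 17, 22 days — each gap is 5 larger than the previous one.
Next gap: 27 days. Fri Oct 4 2019 + 27 days = Thu Oct 31 2019.
Next gap: 32 days. Thu Oct 31 2019 + 32 days = Mon Dec 2 2019.
Next gap: 37 days. Mon Dec 2 2019 + 37 days = Wed Jan 8 2020.
Next gap: 42 days. Wed Jan 8 2020 + 42 days = Wed Feb 19 2020.
Next gap: 47 days. Wed Feb 19 2020 + 47 days = Mon Apr 6 2020.

Mon Apr 6 2020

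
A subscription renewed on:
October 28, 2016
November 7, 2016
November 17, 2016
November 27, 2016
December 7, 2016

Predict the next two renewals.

The spacing is 10, 10, 10, 10 days — always 10 days.
December 7, 2016 + 10 days = December 17, 2016.
December 17, 2016 + 10 days = December 27, 2016.

December 17, 2016; December 27, 2016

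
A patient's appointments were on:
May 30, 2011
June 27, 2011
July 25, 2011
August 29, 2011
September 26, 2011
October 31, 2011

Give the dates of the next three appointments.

These are Mondays with 28, 28, 35, 28, 35-day gaps.
Each is the final Monday of its month — May 30, 2011 is past the 28th, so '4th Monday' doesn't fit.
November 2011 ends with Monday November 28, 2011.
Last Monday of December 2011: December 26, 2011.
January 2012 ends with Monday January 30, 2012.

November 28, 2011; December 26, 2011; January 30, 2012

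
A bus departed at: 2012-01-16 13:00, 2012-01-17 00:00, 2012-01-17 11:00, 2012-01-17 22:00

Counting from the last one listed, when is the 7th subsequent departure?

2012-01-21 03:00

The interval is a steady 11 hours (11, 11, 11).
2012-01-17 22:00 + 11 h = 2012-01-18 09:00.
2012-01-18 09:00 + 11 h = 2012-01-18 20:00.
2012-01-18 20:00 + 11 h = 2012-01-19 07:00.
2012-01-19 07:00 + 11 h = 2012-01-19 18:00.
2012-01-19 18:00 + 11 h = 2012-01-20 05:00.
2012-01-20 05:00 + 11 h = 2012-01-20 16:00.
2012-01-20 16:00 + 11 h = 2012-01-21 03:00.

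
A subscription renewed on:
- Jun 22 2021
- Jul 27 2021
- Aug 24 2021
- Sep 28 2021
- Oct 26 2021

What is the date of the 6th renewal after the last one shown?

These are Tuesdays at 28- or 35-day spacing (35, 28, 35, 28).
The pattern: 4th Tuesday of the month.
November 2021 — 4th Tuesday is Nov 23 2021.
December 2021 — 4th Tuesday is Dec 28 2021.
4th Tuesday of January 2022: Jan 25 2022.
February 2022 — 4th Tuesday is Feb 22 2022.
4th Tuesday of March 2022: Mar 22 2022.
April 2022 — 4th Tuesday is Apr 26 2022.

Apr 26 2022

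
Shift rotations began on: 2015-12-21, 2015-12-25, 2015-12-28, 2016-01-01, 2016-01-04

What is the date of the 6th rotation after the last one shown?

2016-01-25

Gaps: 4, 3, 4, 3 days — not constant, but cyclic with period 2.
The events fall on every Monday and Friday.
Next Friday: 2016-01-08.
Next Monday: 2016-01-11.
The following Friday is 2016-01-15.
Next Monday: 2016-01-18.
Next Friday: 2016-01-22.
The following Monday is 2016-01-25.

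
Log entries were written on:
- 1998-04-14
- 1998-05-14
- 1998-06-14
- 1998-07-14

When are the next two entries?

1998-08-14, 1998-09-14

Gaps: 30, 31, 30 days — not constant. Every event is on the 14th of the month.
Pattern: the 14th of each month.
August 1998: 1998-08-14.
Next: September 1998 → 1998-09-14.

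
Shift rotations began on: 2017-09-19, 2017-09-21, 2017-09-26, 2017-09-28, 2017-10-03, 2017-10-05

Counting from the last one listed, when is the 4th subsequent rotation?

2017-10-19

Every event lands on a Tuesday or Thursday (gaps cycle 2, 5, 2, 5, 2).
So the schedule is: every Tuesday and Thursday.
The following Tuesday is 2017-10-10.
The following Thursday is 2017-10-12.
The following Tuesday is 2017-10-17.
Next Thursday: 2017-10-19.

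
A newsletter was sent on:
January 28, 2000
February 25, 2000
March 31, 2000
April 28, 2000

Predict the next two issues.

All Fridays; the gaps (28, 35, 28) vary with month length.
This is the last Friday of each month.
Last Friday of May 2000: May 26, 2000.
June 2000 ends with Friday June 30, 2000.

May 26, 2000; June 30, 2000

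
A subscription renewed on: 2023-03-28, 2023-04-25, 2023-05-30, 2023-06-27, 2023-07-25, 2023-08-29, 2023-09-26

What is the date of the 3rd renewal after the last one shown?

2023-12-26

All Tuesdays; the gaps (28, 35, 28, 28, 35, 28) vary with month length.
This is the last Tuesday of each month.
October 2023 ends with Tuesday 2023-10-31.
November 2023 ends with Tuesday 2023-11-28.
December 2023 ends with Tuesday 2023-12-26.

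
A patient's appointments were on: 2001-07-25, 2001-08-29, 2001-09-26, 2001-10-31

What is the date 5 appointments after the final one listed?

2002-03-27

All Wednesdays; the gaps (35, 28, 35) vary with month length.
This is the last Wednesday of each month.
Last Wednesday of November 2001: 2001-11-28.
Last Wednesday of December 2001: 2001-12-26.
January 2002 ends with Wednesday 2002-01-30.
February 2002 ends with Wednesday 2002-02-27.
March 2002 ends with Wednesday 2002-03-27.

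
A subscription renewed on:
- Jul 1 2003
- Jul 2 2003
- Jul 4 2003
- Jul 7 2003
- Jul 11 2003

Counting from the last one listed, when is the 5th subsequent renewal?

Intervals are 1, 2, 3, 4 days — an arithmetic progression with common difference 1.
Next gap: 5 days. Jul 11 2003 + 5 days = Jul 16 2003.
Next gap: 6 days. Jul 16 2003 + 6 days = Jul 22 2003.
Next gap: 7 days. Jul 22 2003 + 7 days = Jul 29 2003.
Next gap: 8 days. Jul 29 2003 + 8 days = Aug 6 2003.
Next gap: 9 days. Aug 6 2003 + 9 days = Aug 15 2003.

Aug 15 2003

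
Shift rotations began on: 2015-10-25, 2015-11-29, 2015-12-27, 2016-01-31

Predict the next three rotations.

These are Sundays with 35, 28, 35-day gaps.
Each is the final Sunday of its month — 2015-11-29 is past the 28th, so '4th Sunday' doesn't fit.
Last Sunday of February 2016: 2016-02-28.
March 2016 ends with Sunday 2016-03-27.
April 2016 ends with Sunday 2016-04-24.

2016-02-28, 2016-03-27, 2016-04-24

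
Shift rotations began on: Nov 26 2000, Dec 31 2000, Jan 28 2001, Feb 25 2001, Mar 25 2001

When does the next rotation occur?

Apr 29 2001

Every date is a Sunday; gaps 35, 28, 28, 28 days.
Each is the last Sunday of its month (at least one falls on the 29th or later, ruling out '4th Sunday').
April 2001 ends with Sunday Apr 29 2001.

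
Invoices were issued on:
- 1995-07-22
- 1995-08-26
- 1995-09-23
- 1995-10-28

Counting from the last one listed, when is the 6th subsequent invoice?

Gaps: 35, 28, 35 days — a mix of 28 and 35. Every date is a Saturday.
Each is the 4th Saturday of its month.
November 1995 — 4th Saturday is 1995-11-25.
December 1995 — 4th Saturday is 1995-12-23.
4th Saturday of January 1996: 1996-01-27.
4th Saturday of February 1996: 1996-02-24.
March 1996 — 4th Saturday is 1996-03-23.
April 1996 — 4th Saturday is 1996-04-27.

1996-04-27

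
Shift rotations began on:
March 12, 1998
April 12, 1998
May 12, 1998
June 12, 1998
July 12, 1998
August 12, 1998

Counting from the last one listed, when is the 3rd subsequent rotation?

Each date is the 12th; the gaps (31, 30, 31, 30, 31) track the month lengths.
The rule is the 12th of each month.
Next: September 1998 → September 12, 1998.
Next: October 1998 → October 12, 1998.
Next: November 1998 → November 12, 1998.

November 12, 1998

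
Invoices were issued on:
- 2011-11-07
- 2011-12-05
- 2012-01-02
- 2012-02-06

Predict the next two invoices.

Gaps: 28, 28, 35 days — a mix of 28 and 35. Every date is a Monday.
Each is the 1st Monday of its month.
1st Monday of March 2012: 2012-03-05.
1st Monday of April 2012: 2012-04-02.

2012-03-05, 2012-04-02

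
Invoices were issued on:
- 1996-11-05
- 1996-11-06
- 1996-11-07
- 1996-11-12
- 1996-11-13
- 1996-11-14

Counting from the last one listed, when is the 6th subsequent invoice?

1996-11-28

The gap pattern 1, 1, 5, 1, 1 repeats every 3 events.
These are the Tuesdays, Wednesdays and Thursdays of each week.
The following Tuesday is 1996-11-19.
The following Wednesday is 1996-11-20.
The following Thursday is 1996-11-21.
Next Tuesday: 1996-11-26.
Next Wednesday: 1996-11-27.
The following Thursday is 1996-11-28.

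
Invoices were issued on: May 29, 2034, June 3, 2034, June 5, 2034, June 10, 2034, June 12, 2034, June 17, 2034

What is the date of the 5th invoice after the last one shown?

July 3, 2034

Gaps: 5, 2, 5, 2, 5 days — not constant, but cyclic with period 2.
The events fall on every Monday and Saturday.
The following Monday is June 19, 2034.
The following Saturday is June 24, 2034.
Next Monday: June 26, 2034.
Next Saturday: July 1, 2034.
Next Monday: July 3, 2034.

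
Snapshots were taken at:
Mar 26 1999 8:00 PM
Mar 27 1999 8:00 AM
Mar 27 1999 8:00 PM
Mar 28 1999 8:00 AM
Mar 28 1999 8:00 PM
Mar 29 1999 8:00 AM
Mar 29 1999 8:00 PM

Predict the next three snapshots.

Mar 30 1999 8:00 AM, Mar 30 1999 8:00 PM, Mar 31 1999 8:00 AM

The interval is a steady 12 hours (12, 12, 12, 12, 12, 12).
Mar 29 1999 8:00 PM + 12 h = Mar 30 1999 8:00 AM.
Mar 30 1999 8:00 AM + 12 h = Mar 30 1999 8:00 PM.
Mar 30 1999 8:00 PM + 12 h = Mar 31 1999 8:00 AM.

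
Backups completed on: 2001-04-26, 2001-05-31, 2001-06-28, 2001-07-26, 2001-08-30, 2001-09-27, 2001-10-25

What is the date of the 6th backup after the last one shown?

Every date is a Thursday; gaps 35, 28, 28, 35, 28, 28 days.
Each is the last Thursday of its month (at least one falls on the 29th or later, ruling out '4th Thursday').
Last Thursday of November 2001: 2001-11-29.
Last Thursday of December 2001: 2001-12-27.
Last Thursday of January 2002: 2002-01-31.
Last Thursday of February 2002: 2002-02-28.
Last Thursday of March 2002: 2002-03-28.
April 2002 ends with Thursday 2002-04-25.

2002-04-25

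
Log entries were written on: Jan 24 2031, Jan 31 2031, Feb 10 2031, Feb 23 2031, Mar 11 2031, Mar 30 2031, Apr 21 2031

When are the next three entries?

May 16 2031, Jun 13 2031, Jul 14 2031

The spacing grows by 3 each time: 7, 10, 13, 16, 19, 22 days.
Next gap: 25 days. Apr 21 2031 + 25 days = May 16 2031.
Next gap: 28 days. May 16 2031 + 28 days = Jun 13 2031.
Next gap: 31 days. Jun 13 2031 + 31 days = Jul 14 2031.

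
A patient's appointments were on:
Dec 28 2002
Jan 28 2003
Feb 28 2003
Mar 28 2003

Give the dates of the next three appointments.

Apr 28 2003, May 28 2003, Jun 28 2003

The day-of-month is always 28 (31, 31, 28 days between events).
So this recurs on the 28th of each month.
April 2003: Apr 28 2003.
May 2003: May 28 2003.
Next: June 2003 → Jun 28 2003.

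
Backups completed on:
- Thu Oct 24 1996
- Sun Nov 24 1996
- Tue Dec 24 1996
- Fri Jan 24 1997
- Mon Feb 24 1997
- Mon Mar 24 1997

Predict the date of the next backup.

Thu Apr 24 1997

The day-of-month is always 24 (31, 30, 31, 31, 28 days between events).
So this recurs on the 24th of each month.
April 1997: Thu Apr 24 1997.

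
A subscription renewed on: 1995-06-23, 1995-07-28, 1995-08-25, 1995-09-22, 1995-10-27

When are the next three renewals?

These are Fridays at 28- or 35-day spacing (35, 28, 28, 35).
The pattern: 4th Friday of the month.
4th Friday of November 1995: 1995-11-24.
4th Friday of December 1995: 1995-12-22.
4th Friday of January 1996: 1996-01-26.

1995-11-24, 1995-12-22, 1996-01-26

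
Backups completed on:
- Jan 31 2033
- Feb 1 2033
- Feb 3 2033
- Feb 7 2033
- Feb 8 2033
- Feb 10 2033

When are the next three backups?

Feb 14 2033, Feb 15 2033, Feb 17 2033

Every event lands on a Monday or Tuesday or Thursday (gaps cycle 1, 2, 4, 1, 2).
So the schedule is: every Monday, Tuesday and Thursday.
Next Monday: Feb 14 2033.
The following Tuesday is Feb 15 2033.
The following Thursday is Feb 17 2033.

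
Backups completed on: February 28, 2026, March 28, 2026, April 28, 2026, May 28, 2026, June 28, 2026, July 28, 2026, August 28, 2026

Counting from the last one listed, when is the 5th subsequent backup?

Each date is the 28th; the gaps (28, 31, 30, 31, 30, 31) track the month lengths.
The rule is the 28th of each month.
September 2026: September 28, 2026.
Next: October 2026 → October 28, 2026.
Next: November 2026 → November 28, 2026.
Next: December 2026 → December 28, 2026.
January 2027: January 28, 2027.

January 28, 2027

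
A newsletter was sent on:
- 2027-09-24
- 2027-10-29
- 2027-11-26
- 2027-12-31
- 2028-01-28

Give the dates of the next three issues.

These are Fridays with 35, 28, 35, 28-day gaps.
Each is the final Friday of its month — 2027-10-29 is past the 28th, so '4th Friday' doesn't fit.
February 2028 ends with Friday 2028-02-25.
Last Friday of March 2028: 2028-03-31.
Last Friday of April 2028: 2028-04-28.

2028-02-25, 2028-03-31, 2028-04-28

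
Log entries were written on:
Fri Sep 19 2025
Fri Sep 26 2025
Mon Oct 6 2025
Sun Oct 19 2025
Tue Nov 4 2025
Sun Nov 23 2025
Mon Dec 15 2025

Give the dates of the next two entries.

Intervals are 7, 10, 13, 16, 19, 22 days — an arithmetic progression with common difference 3.
Next gap: 25 days. Mon Dec 15 2025 + 25 days = Fri Jan 9 2026.
Next gap: 28 days. Fri Jan 9 2026 + 28 days = Fri Feb 6 2026.

Fri Jan 9 2026, Fri Feb 6 2026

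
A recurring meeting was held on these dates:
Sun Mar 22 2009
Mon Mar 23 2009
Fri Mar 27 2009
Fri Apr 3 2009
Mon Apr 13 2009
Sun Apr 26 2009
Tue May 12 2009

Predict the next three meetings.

Gaps: 1, 4, 7, 10, 13, 16 days — each gap is 3 larger than the previous one.
Next gap: 19 days. Tue May 12 2009 + 19 days = Sun May 31 2009.
Next gap: 22 days. Sun May 31 2009 + 22 days = Mon Jun 22 2009.
Next gap: 25 days. Mon Jun 22 2009 + 25 days = Fri Jul 17 2009.

Sun May 31 2009, Mon Jun 22 2009, Fri Jul 17 2009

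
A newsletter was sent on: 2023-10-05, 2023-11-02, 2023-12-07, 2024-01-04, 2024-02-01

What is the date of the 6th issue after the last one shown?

2024-08-01

All dates are Thursdays, 28, 35, 28, 28 days apart.
Specifically, the 1st Thursday of each month.
March 2024 — 1st Thursday is 2024-03-07.
1st Thursday of April 2024: 2024-04-04.
May 2024 — 1st Thursday is 2024-05-02.
June 2024 — 1st Thursday is 2024-06-06.
July 2024 — 1st Thursday is 2024-07-04.
August 2024 — 1st Thursday is 2024-08-01.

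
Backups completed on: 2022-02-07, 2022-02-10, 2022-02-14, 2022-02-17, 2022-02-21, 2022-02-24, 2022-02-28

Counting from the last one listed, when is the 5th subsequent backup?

The gap pattern 3, 4, 3, 4, 3, 4 repeats every 2 events.
These are the Mondays and Thursdays of each week.
The following Thursday is 2022-03-03.
Next Monday: 2022-03-07.
Next Thursday: 2022-03-10.
Next Monday: 2022-03-14.
The following Thursday is 2022-03-17.

2022-03-17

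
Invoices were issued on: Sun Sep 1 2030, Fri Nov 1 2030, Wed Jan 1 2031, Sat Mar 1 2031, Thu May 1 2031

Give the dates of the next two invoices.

Each date is the 1st; the gaps (61, 61, 59, 61) track the month lengths.
The rule is the 1st of every 2 months.
Next: July 2031 → Tue Jul 1 2031.
September 2031: Mon Sep 1 2031.

Tue Jul 1 2031, Mon Sep 1 2031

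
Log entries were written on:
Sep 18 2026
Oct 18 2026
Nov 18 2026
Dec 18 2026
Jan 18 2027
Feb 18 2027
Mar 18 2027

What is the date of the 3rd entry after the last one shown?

Gaps: 30, 31, 30, 31, 31, 28 days — not constant. Every event is on the 18th of the month.
Pattern: the 18th of each month.
April 2027: Apr 18 2027.
May 2027: May 18 2027.
June 2027: Jun 18 2027.

Jun 18 2027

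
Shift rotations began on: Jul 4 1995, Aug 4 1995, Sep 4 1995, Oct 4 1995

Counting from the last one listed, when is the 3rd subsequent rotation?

Jan 4 1996

Each date is the 4th; the gaps (31, 31, 30) track the month lengths.
The rule is the 4th of each month.
November 1995: Nov 4 1995.
December 1995: Dec 4 1995.
January 1996: Jan 4 1996.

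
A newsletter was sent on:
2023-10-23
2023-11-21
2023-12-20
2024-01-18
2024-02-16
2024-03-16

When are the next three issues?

2024-04-14, 2024-05-13, 2024-06-11

The spacing is 29, 29, 29, 29, 29 days — always 29 days.
2024-03-16 + 29 days = 2024-04-14.
2024-04-14 + 29 days = 2024-05-13.
2024-05-13 + 29 days = 2024-06-11.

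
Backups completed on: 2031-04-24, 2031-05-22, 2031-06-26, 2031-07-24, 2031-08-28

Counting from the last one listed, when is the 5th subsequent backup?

2032-01-22

All dates are Thursdays, 28, 35, 28, 35 days apart.
Specifically, the 4th Thursday of each month.
4th Thursday of September 2031: 2031-09-25.
October 2031 — 4th Thursday is 2031-10-23.
4th Thursday of November 2031: 2031-11-27.
December 2031 — 4th Thursday is 2031-12-25.
January 2032 — 4th Thursday is 2032-01-22.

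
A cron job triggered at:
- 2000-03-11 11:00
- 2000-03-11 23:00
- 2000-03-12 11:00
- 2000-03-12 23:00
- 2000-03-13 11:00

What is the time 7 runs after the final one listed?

2000-03-16 23:00

Spacing: 12, 12, 12, 12 h — constant 12 h.
2000-03-13 11:00 + 12 h = 2000-03-13 23:00.
2000-03-13 23:00 + 12 h = 2000-03-14 11:00.
2000-03-14 11:00 + 12 h = 2000-03-14 23:00.
2000-03-14 23:00 + 12 h = 2000-03-15 11:00.
2000-03-15 11:00 + 12 h = 2000-03-15 23:00.
2000-03-15 23:00 + 12 h = 2000-03-16 11:00.
2000-03-16 11:00 + 12 h = 2000-03-16 23:00.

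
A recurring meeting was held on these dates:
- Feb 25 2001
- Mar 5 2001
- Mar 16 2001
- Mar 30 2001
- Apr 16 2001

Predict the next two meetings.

The spacing grows by 3 each time: 8, 11, 14, 17 days.
Next gap: 20 days. Apr 16 2001 + 20 days = May 6 2001.
Next gap: 23 days. May 6 2001 + 23 days = May 29 2001.

May 6 2001, May 29 2001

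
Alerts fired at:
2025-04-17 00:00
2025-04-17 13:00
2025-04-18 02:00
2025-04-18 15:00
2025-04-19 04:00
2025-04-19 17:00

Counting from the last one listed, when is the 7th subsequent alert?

Spacing: 13, 13, 13, 13, 13 h — constant 13 h.
2025-04-19 17:00 + 13 h = 2025-04-20 06:00.
2025-04-20 06:00 + 13 h = 2025-04-20 19:00.
2025-04-20 19:00 + 13 h = 2025-04-21 08:00.
2025-04-21 08:00 + 13 h = 2025-04-21 21:00.
2025-04-21 21:00 + 13 h = 2025-04-22 10:00.
2025-04-22 10:00 + 13 h = 2025-04-22 23:00.
2025-04-22 23:00 + 13 h = 2025-04-23 12:00.

2025-04-23 12:00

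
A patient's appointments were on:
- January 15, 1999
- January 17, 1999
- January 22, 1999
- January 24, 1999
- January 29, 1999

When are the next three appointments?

Every event lands on a Friday or Sunday (gaps cycle 2, 5, 2, 5).
So the schedule is: every Friday and Sunday.
The following Sunday is January 31, 1999.
The following Friday is February 5, 1999.
Next Sunday: February 7, 1999.

January 31, 1999; February 5, 1999; February 7, 1999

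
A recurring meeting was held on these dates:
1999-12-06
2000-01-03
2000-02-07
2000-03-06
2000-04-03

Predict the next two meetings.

These are Mondays at 28- or 35-day spacing (28, 35, 28, 28).
The pattern: 1st Monday of the month.
May 2000 — 1st Monday is 2000-05-01.
June 2000 — 1st Monday is 2000-06-05.

2000-05-01, 2000-06-05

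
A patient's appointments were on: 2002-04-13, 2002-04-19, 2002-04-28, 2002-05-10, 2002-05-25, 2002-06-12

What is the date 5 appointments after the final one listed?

2002-10-25

Gaps: 6, 9, 12, 15, 18 days — each gap is 3 larger than the previous one.
Next gap: 21 days. 2002-06-12 + 21 days = 2002-07-03.
Next gap: 24 days. 2002-07-03 + 24 days = 2002-07-27.
Next gap: 27 days. 2002-07-27 + 27 days = 2002-08-23.
Next gap: 30 days. 2002-08-23 + 30 days = 2002-09-22.
Next gap: 33 days. 2002-09-22 + 33 days = 2002-10-25.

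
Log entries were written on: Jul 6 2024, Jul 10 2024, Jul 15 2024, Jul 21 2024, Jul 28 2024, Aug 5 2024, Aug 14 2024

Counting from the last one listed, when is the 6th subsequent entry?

The spacing grows by 1 each time: 4, 5, 6, 7, 8, 9 days.
Next gap: 10 days. Aug 14 2024 + 10 days = Aug 24 2024.
Next gap: 11 days. Aug 24 2024 + 11 days = Sep 4 2024.
Next gap: 12 days. Sep 4 2024 + 12 days = Sep 16 2024.
Next gap: 13 days. Sep 16 2024 + 13 days = Sep 29 2024.
Next gap: 14 days. Sep 29 2024 + 14 days = Oct 13 2024.
Next gap: 15 days. Oct 13 2024 + 15 days = Oct 28 2024.

Oct 28 2024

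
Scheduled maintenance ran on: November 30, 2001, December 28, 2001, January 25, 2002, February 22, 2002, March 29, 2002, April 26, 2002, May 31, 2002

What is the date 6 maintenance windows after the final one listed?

Every date is a Friday; gaps 28, 28, 28, 35, 28, 35 days.
Each is the last Friday of its month (at least one falls on the 29th or later, ruling out '4th Friday').
June 2002 ends with Friday June 28, 2002.
Last Friday of July 2002: July 26, 2002.
August 2002 ends with Friday August 30, 2002.
Last Friday of September 2002: September 27, 2002.
October 2002 ends with Friday October 25, 2002.
November 2002 ends with Friday November 29, 2002.

November 29, 2002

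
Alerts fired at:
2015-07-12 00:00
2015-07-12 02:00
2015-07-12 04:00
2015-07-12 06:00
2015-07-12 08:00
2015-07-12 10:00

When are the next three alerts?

The interval is a steady 2 hours (2, 2, 2, 2, 2).
2015-07-12 10:00 + 2 h = 2015-07-12 12:00.
2015-07-12 12:00 + 2 h = 2015-07-12 14:00.
2015-07-12 14:00 + 2 h = 2015-07-12 16:00.

2015-07-12 12:00, 2015-07-12 14:00, 2015-07-12 16:00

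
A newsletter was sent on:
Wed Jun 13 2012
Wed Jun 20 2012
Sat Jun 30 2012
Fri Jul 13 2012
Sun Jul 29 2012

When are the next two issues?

Fri Aug 17 2012, Sat Sep 8 2012

Intervals are 7, 10, 13, 16 days — an arithmetic progression with common difference 3.
Next gap: 19 days. Sun Jul 29 2012 + 19 days = Fri Aug 17 2012.
Next gap: 22 days. Fri Aug 17 2012 + 22 days = Sat Sep 8 2012.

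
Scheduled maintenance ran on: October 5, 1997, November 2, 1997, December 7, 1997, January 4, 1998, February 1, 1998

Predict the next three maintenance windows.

March 1, 1998; April 5, 1998; May 3, 1998

All dates are Sundays, 28, 35, 28, 28 days apart.
Specifically, the 1st Sunday of each month.
1st Sunday of March 1998: March 1, 1998.
April 1998 — 1st Sunday is April 5, 1998.
May 1998 — 1st Sunday is May 3, 1998.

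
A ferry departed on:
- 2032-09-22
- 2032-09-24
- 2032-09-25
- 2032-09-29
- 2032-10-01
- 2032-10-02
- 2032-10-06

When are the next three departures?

The gap pattern 2, 1, 4, 2, 1, 4 repeats every 3 events.
These are the Wednesdays, Fridays and Saturdays of each week.
The following Friday is 2032-10-08.
Next Saturday: 2032-10-09.
Next Wednesday: 2032-10-13.

2032-10-08, 2032-10-09, 2032-10-13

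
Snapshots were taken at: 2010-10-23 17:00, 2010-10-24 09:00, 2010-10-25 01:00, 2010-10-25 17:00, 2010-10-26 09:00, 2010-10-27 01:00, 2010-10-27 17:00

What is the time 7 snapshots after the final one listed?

Gaps: 16, 16, 16, 16, 16, 16 hours — each event is 16 hours after the previous one.
2010-10-27 17:00 + 16 h = 2010-10-28 09:00.
2010-10-28 09:00 + 16 h = 2010-10-29 01:00.
2010-10-29 01:00 + 16 h = 2010-10-29 17:00.
2010-10-29 17:00 + 16 h = 2010-10-30 09:00.
2010-10-30 09:00 + 16 h = 2010-10-31 01:00.
2010-10-31 01:00 + 16 h = 2010-10-31 17:00.
2010-10-31 17:00 + 16 h = 2010-11-01 09:00.

2010-11-01 09:00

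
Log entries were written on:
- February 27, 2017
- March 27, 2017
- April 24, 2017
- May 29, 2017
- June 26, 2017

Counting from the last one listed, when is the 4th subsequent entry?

October 30, 2017

Every date is a Monday; gaps 28, 28, 35, 28 days.
Each is the last Monday of its month (at least one falls on the 29th or later, ruling out '4th Monday').
Last Monday of July 2017: July 31, 2017.
Last Monday of August 2017: August 28, 2017.
September 2017 ends with Monday September 25, 2017.
October 2017 ends with Monday October 30, 2017.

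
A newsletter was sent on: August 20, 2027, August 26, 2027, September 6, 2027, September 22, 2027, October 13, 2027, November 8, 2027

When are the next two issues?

December 9, 2027; January 14, 2028

Intervals are 6, 11, 16, 21, 26 days — an arithmetic progression with common difference 5.
Next gap: 31 days. November 8, 2027 + 31 days = December 9, 2027.
Next gap: 36 days. December 9, 2027 + 36 days = January 14, 2028.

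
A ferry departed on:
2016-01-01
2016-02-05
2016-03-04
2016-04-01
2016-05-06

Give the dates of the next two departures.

These are Fridays at 28- or 35-day spacing (35, 28, 28, 35).
The pattern: 1st Friday of the month.
1st Friday of June 2016: 2016-06-03.
July 2016 — 1st Friday is 2016-07-01.

2016-06-03, 2016-07-01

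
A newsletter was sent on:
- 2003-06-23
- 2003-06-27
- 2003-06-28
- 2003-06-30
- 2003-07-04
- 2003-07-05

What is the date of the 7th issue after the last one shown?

2003-07-21

Every event lands on a Monday or Friday or Saturday (gaps cycle 4, 1, 2, 4, 1).
So the schedule is: every Monday, Friday and Saturday.
The following Monday is 2003-07-07.
The following Friday is 2003-07-11.
Next Saturday: 2003-07-12.
Next Monday: 2003-07-14.
Next Friday: 2003-07-18.
Next Saturday: 2003-07-19.
The following Monday is 2003-07-21.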